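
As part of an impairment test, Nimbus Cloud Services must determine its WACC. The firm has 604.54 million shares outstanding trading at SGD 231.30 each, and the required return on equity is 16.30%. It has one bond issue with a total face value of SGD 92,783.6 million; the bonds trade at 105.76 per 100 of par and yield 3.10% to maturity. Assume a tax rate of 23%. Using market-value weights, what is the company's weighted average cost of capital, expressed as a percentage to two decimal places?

Market value of equity E = 231.3 × 604.54m = 139830.102m. Market value of debt D = 92783.6m × 105.76/100 = 98127.93536m.
Total capital V = 139830.102 + 98127.93536 = 237958.03736.
Equity: weight = 139830.102/237958.03736 = 0.5876; cost = 16.3%.
Bonds outstanding: weight = 98127.93536/237958.03736 = 0.4124; after-tax cost = 3.1% × (1 − 23%) = 2.3870%.
WACC = 0.5876 × 16.3000% + 0.4124 × 2.3870% = 10.5626%.

10.56%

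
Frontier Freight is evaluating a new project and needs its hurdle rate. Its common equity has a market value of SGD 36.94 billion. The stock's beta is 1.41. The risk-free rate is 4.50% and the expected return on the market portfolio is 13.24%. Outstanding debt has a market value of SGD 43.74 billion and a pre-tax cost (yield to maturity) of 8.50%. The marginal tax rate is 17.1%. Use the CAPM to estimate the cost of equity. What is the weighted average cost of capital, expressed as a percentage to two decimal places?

Market risk premium = 13.24% − 4.5% = 8.74%.
Cost of equity via CAPM: Re = 4.5% + 1.41 × 8.74% = 16.8234%.
Total capital V = 36.94 + 43.74 = 80.68.
Equity: weight = 36.94/80.68 = 0.4579; cost = 16.8234%.
Debt: weight = 43.74/80.68 = 0.5421; after-tax cost = 8.5% × (1 − 17.1%) = 7.0465%.
WACC = 0.4579 × 16.8234% + 0.5421 × 7.0465% = 11.5229%.

11.52%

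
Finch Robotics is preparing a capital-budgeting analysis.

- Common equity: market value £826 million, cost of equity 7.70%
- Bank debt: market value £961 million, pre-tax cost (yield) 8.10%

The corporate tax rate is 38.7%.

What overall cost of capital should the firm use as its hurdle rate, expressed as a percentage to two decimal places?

6.23%

Total capital V = 826 + 961 = 1787.
Equity: weight = 826/1787 = 0.4622; cost = 7.7%.
Bank debt: weight = 961/1787 = 0.5378; after-tax cost = 8.1% × (1 − 38.7%) = 4.9653%.
WACC = 0.4622 × 7.7000% + 0.5378 × 4.9653% = 6.2294%.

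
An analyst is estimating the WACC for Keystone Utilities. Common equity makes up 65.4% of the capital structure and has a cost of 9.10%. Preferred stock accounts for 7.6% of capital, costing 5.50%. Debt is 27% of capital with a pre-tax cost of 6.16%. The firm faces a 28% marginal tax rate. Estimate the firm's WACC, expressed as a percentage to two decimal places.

7.57%

After-tax cost of debt = 6.16% × (1 − 28%) = 4.4352%.
WACC = 0.654 × 9.1000% + 0.076 × 5.5000% + 0.270 × 4.4352% = 7.5669%.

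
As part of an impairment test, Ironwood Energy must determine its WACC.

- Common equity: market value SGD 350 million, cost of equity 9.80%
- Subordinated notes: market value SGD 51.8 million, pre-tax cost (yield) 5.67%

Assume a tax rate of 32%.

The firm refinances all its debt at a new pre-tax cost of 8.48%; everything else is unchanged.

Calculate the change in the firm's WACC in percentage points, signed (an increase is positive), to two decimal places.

+0.25 pp

Current WACC:
Total capital V = 350 + 51.8 = 401.8.
Equity: weight = 350/401.8 = 0.8711; cost = 9.8%.
Subordinated notes: weight = 51.8/401.8 = 0.1289; after-tax cost = 5.67% × (1 − 32%) = 3.8556%.
WACC = 0.8711 × 9.8000% + 0.1289 × 3.8556% = 9.0336%.
After the change:
Total capital V = 350 + 51.8 = 401.8.
Equity: weight = 350/401.8 = 0.8711; cost = 9.8%.
Subordinated notes: weight = 51.8/401.8 = 0.1289; after-tax cost = 8.48% × (1 − 32%) = 5.7664%.
WACC = 0.8711 × 9.8000% + 0.1289 × 5.7664% = 9.2800%.
Change in WACC = 9.2800% − 9.0336% = 0.2463 pp.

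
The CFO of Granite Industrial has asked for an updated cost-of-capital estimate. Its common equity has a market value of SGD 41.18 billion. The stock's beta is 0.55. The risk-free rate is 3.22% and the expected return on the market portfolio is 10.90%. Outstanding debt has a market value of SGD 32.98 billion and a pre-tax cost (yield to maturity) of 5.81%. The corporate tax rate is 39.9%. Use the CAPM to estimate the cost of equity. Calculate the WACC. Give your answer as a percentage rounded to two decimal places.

Market risk premium = 10.9% − 3.22% = 7.68%.
Cost of equity via CAPM: Re = 3.22% + 0.55 × 7.68% = 7.4440%.
Total capital V = 41.18 + 32.98 = 74.16.
Equity: weight = 41.18/74.16 = 0.5553; cost = 7.444%.
Debt: weight = 32.98/74.16 = 0.4447; after-tax cost = 5.81% × (1 − 39.9%) = 3.4918%.
WACC = 0.5553 × 7.4440% + 0.4447 × 3.4918% = 5.6864%.

5.69%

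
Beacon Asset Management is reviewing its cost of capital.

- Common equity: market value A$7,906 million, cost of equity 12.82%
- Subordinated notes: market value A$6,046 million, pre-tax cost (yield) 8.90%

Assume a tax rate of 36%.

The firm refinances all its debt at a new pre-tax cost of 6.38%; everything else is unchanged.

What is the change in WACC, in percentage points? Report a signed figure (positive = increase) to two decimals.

Current WACC:
Total capital V = 7906 + 6046 = 13952.
Equity: weight = 7906/13952 = 0.5667; cost = 12.82%.
Subordinated notes: weight = 6046/13952 = 0.4333; after-tax cost = 8.9% × (1 − 36%) = 5.6960%.
WACC = 0.5667 × 12.8200% + 0.4333 × 5.6960% = 9.7329%.
After the change:
Total capital V = 7906 + 6046 = 13952.
Equity: weight = 7906/13952 = 0.5667; cost = 12.82%.
Subordinated notes: weight = 6046/13952 = 0.4333; after-tax cost = 6.38% × (1 − 36%) = 4.0832%.
WACC = 0.5667 × 12.8200% + 0.4333 × 4.0832% = 9.0340%.
Change in WACC = 9.0340% − 9.7329% = -0.6989 pp.

-0.70 pp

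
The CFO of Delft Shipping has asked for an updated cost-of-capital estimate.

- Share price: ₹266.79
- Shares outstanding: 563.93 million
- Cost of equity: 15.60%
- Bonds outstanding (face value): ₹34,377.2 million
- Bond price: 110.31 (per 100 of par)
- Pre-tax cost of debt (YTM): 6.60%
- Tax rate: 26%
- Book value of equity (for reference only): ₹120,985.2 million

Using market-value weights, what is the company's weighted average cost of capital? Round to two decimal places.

Market value of equity E = 266.79 × 563.93m = 150450.8847m. Market value of debt D = 34377.2m × 110.31/100 = 37921.48932m.
Total capital V = 150450.8847 + 37921.48932 = 188372.37402.
Equity: weight = 150450.8847/188372.37402 = 0.7987; cost = 15.6%.
Bonds outstanding: weight = 37921.48932/188372.37402 = 0.2013; after-tax cost = 6.6% × (1 − 26%) = 4.8840%.
WACC = 0.7987 × 15.6000% + 0.2013 × 4.8840% = 13.4427%.

13.44%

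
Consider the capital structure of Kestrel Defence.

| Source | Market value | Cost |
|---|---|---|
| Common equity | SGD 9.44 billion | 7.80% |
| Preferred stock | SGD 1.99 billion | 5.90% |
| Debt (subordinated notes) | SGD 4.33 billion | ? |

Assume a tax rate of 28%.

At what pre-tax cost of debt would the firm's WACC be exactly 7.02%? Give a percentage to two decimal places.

Total capital V = 9.44 + 1.99 + 4.33 = 15.76.
Equity weight = 9.44/15.76 = 0.5990.
Preferred weight = 1.99/15.76 = 0.1263.
Subordinated notes weight = 4.33/15.76 = 0.2747.
Equity contribution = 0.5990 × 7.8% = 4.6721%.
Preferred contribution = 0.1263 × 5.9% = 0.7450%.
Remaining for debt = 7.02% − 5.4171% = 1.6029%.
Rd × (1 − 28%) × 0.2747 = 1.6029%  ⇒  Rd = 8.1031%.

8.10%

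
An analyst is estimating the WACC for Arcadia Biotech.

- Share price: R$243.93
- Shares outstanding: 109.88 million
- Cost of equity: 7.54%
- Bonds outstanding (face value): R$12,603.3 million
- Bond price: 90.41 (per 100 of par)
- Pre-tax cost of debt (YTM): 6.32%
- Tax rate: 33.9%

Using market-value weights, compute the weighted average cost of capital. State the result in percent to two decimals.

6.54%

Market value of equity E = 243.93 × 109.88m = 26803.0284m. Market value of debt D = 12603.3m × 90.41/100 = 11394.64353m.
Total capital V = 26803.0284 + 11394.64353 = 38197.67193.
Equity: weight = 26803.0284/38197.67193 = 0.7017; cost = 7.54%.
Bonds outstanding: weight = 11394.64353/38197.67193 = 0.2983; after-tax cost = 6.32% × (1 − 33.9%) = 4.1775%.
WACC = 0.7017 × 7.5400% + 0.2983 × 4.1775% = 6.5369%.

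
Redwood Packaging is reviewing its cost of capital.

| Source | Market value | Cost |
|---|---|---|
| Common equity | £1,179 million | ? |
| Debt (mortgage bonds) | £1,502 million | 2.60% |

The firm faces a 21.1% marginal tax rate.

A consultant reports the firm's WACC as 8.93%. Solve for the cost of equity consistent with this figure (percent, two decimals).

17.69%

Total capital V = 1179 + 1502 = 2681.
Equity weight = 1179/2681 = 0.4398.
Mortgage bonds weight = 1502/2681 = 0.5602.
Debt contribution = 0.5602 × 2.6% × (1 − 21.1%) = 1.1493%.
Required equity contribution = 8.93% − 1.1493% = 7.7807%.
Re = 7.7807% / 0.4398 = 17.6931%.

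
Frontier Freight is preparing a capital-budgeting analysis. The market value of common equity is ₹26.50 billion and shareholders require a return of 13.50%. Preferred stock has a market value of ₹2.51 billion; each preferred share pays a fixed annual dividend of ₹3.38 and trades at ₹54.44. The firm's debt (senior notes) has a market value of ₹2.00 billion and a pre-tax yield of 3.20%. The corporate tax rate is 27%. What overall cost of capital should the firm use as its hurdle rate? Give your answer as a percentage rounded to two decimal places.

Cost of preferred: Rp = 3.38 / 54.44 = 6.2087%.
Total capital V = 26.5 + 2.51 + 2 = 31.01.
Equity: weight = 26.5/31.01 = 0.8546; cost = 13.5%.
Preferred: weight = 2.51/31.01 = 0.0809; cost = 6.2087%.
Senior notes: weight = 2/31.01 = 0.0645; after-tax cost = 3.2% × (1 − 27%) = 2.3360%.
WACC = 0.8546 × 13.5000% + 0.0809 × 6.2087% + 0.0645 × 2.3360% = 12.1898%.

12.19%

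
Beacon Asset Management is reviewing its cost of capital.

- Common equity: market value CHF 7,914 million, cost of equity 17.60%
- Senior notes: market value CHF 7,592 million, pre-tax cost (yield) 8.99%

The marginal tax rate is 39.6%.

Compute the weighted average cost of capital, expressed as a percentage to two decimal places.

Total capital V = 7914 + 7592 = 15506.
Equity: weight = 7914/15506 = 0.5104; cost = 17.6%.
Senior notes: weight = 7592/15506 = 0.4896; after-tax cost = 8.99% × (1 − 39.6%) = 5.4300%.
WACC = 0.5104 × 17.6000% + 0.4896 × 5.4300% = 11.6413%.

11.64%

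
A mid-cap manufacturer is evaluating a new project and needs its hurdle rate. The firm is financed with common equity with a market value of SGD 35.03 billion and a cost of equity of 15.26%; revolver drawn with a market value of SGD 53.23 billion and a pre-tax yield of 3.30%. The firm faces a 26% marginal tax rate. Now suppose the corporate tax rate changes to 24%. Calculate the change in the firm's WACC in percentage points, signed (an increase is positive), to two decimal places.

+0.04 pp

Current WACC:
Total capital V = 35.03 + 53.23 = 88.26.
Equity: weight = 35.03/88.26 = 0.3969; cost = 15.26%.
Revolver drawn: weight = 53.23/88.26 = 0.6031; after-tax cost = 3.3% × (1 − 26%) = 2.4420%.
WACC = 0.3969 × 15.2600% + 0.6031 × 2.4420% = 7.5294%.
After the change:
Total capital V = 35.03 + 53.23 = 88.26.
Equity: weight = 35.03/88.26 = 0.3969; cost = 15.26%.
Revolver drawn: weight = 53.23/88.26 = 0.6031; after-tax cost = 3.3% × (1 − 24%) = 2.5080%.
WACC = 0.3969 × 15.2600% + 0.6031 × 2.5080% = 7.5692%.
Change in WACC = 7.5692% − 7.5294% = 0.0398 pp.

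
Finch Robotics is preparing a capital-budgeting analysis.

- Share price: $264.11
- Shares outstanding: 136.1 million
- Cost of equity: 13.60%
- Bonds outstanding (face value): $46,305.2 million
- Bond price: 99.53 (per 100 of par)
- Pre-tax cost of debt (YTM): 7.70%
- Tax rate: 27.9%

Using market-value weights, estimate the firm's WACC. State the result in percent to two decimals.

Market value of equity E = 264.11 × 136.1m = 35945.371m. Market value of debt D = 46305.2m × 99.53/100 = 46087.56556m.
Total capital V = 35945.371 + 46087.56556 = 82032.93656.
Equity: weight = 35945.371/82032.93656 = 0.4382; cost = 13.6%.
Bonds outstanding: weight = 46087.56556/82032.93656 = 0.5618; after-tax cost = 7.7% × (1 − 27.9%) = 5.5517%.
WACC = 0.4382 × 13.6000% + 0.5618 × 5.5517% = 9.0783%.

9.08%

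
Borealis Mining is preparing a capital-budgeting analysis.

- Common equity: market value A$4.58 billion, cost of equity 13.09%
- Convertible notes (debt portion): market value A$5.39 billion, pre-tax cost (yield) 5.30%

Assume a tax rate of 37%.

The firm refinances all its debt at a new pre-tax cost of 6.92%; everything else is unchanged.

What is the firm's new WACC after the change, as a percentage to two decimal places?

8.37%

After the change:
Total capital V = 4.58 + 5.39 = 9.97.
Equity: weight = 4.58/9.97 = 0.4594; cost = 13.09%.
Convertible notes (debt portion): weight = 5.39/9.97 = 0.5406; after-tax cost = 6.92% × (1 − 37%) = 4.3596%.
WACC = 0.4594 × 13.0900% + 0.5406 × 4.3596% = 8.3702%.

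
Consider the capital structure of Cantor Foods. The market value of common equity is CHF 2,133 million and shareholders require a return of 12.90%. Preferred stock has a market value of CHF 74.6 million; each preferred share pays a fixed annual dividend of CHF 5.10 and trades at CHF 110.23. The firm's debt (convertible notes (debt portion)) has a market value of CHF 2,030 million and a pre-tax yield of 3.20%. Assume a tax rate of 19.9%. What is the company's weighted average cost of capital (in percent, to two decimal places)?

7.80%

Cost of preferred: Rp = 5.1 / 110.23 = 4.6267%.
Total capital V = 2133 + 74.6 + 2030 = 4237.6.
Equity: weight = 2133/4237.6 = 0.5034; cost = 12.9%.
Preferred: weight = 74.6/4237.6 = 0.0176; cost = 4.6267%.
Convertible notes (debt portion): weight = 2030/4237.6 = 0.4790; after-tax cost = 3.2% × (1 − 19.9%) = 2.5632%.
WACC = 0.5034 × 12.9000% + 0.0176 × 4.6267% + 0.4790 × 2.5632% = 7.8026%.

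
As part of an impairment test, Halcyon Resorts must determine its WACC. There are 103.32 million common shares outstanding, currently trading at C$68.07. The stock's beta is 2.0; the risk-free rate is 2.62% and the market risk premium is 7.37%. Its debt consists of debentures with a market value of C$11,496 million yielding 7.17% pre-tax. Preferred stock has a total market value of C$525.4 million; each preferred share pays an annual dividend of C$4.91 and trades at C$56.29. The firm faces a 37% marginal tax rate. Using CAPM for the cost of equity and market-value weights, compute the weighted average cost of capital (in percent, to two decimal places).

9.37%

Cost of equity via CAPM: Re = 2.62% + 2.0 × 7.37% = 17.3600%.
Cost of preferred: Rp = 4.91 / 56.29 = 8.7227%.
Market value of equity E = 68.07 × 103.32m = 7032.9924m.
Total capital V = 7032.9924 + 525.4 + 11496 = 19054.3924.
Equity: weight = 7032.9924/19054.3924 = 0.3691; cost = 17.36%.
Preferred: weight = 525.4/19054.3924 = 0.0276; cost = 8.7227%.
Debentures: weight = 11496/19054.3924 = 0.6033; after-tax cost = 7.17% × (1 − 37%) = 4.5171%.
WACC = 0.3691 × 17.3600% + 0.0276 × 8.7227% + 0.6033 × 4.5171% = 9.3734%.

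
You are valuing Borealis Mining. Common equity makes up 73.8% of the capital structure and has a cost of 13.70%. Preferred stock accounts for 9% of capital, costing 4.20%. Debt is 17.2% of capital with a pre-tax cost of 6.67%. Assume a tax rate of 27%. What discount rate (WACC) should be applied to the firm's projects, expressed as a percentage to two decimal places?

After-tax cost of debt = 6.67% × (1 − 27%) = 4.8691%.
WACC = 0.738 × 13.7000% + 0.090 × 4.2000% + 0.172 × 4.8691% = 11.3261%.

11.33%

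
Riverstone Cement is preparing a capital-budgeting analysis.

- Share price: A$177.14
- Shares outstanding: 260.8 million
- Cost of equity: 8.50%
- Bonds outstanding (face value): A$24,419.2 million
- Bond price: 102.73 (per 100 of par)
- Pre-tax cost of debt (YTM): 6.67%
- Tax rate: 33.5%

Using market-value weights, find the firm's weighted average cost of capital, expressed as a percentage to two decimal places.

7.07%

Market value of equity E = 177.14 × 260.8m = 46198.112m. Market value of debt D = 24419.2m × 102.73/100 = 25085.84416m.
Total capital V = 46198.112 + 25085.84416 = 71283.95616.
Equity: weight = 46198.112/71283.95616 = 0.6481; cost = 8.5%.
Bonds outstanding: weight = 25085.84416/71283.95616 = 0.3519; after-tax cost = 6.67% × (1 − 33.5%) = 4.4356%.
WACC = 0.6481 × 8.5000% + 0.3519 × 4.4356% = 7.0697%.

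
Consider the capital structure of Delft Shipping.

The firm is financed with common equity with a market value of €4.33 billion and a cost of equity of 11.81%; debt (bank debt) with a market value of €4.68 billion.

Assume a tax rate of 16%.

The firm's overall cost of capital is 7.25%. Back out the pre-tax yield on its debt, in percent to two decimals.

3.61%

Total capital V = 4.33 + 4.68 = 9.01.
Equity weight = 4.33/9.01 = 0.4806.
Bank debt weight = 4.68/9.01 = 0.5194.
Equity contribution = 0.4806 × 11.81% = 5.6756%.
Remaining for debt = 7.25% − 5.6756% = 1.5744%.
Rd × (1 − 16%) × 0.5194 = 1.5744%  ⇒  Rd = 3.6084%.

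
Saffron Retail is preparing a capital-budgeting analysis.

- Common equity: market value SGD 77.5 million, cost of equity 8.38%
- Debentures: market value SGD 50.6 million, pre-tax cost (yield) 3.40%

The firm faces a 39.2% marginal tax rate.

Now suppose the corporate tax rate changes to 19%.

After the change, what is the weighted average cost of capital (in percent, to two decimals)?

6.16%

After the change:
Total capital V = 77.5 + 50.6 = 128.1.
Equity: weight = 77.5/128.1 = 0.6050; cost = 8.38%.
Debentures: weight = 50.6/128.1 = 0.3950; after-tax cost = 3.4% × (1 − 19%) = 2.7540%.
WACC = 0.6050 × 8.3800% + 0.3950 × 2.7540% = 6.1577%.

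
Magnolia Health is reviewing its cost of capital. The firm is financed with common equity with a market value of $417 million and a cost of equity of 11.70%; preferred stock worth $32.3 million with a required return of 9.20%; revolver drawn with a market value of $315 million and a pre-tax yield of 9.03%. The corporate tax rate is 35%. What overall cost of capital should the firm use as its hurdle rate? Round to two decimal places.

9.19%

Total capital V = 417 + 32.3 + 315 = 764.3.
Equity: weight = 417/764.3 = 0.5456; cost = 11.7%.
Preferred: weight = 32.3/764.3 = 0.0423; cost = 9.2%.
Revolver drawn: weight = 315/764.3 = 0.4121; after-tax cost = 9.03% × (1 − 35%) = 5.8695%.
WACC = 0.5456 × 11.7000% + 0.0423 × 9.2000% + 0.4121 × 5.8695% = 9.1914%.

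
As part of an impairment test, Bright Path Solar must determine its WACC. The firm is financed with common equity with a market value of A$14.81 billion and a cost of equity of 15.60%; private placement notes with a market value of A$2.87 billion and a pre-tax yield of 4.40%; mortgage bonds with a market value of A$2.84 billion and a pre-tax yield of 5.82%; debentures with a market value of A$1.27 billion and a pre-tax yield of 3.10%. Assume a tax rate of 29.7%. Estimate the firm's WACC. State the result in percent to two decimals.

Total capital V = 14.81 + 2.87 + 2.84 + 1.27 = 21.79.
Equity: weight = 14.81/21.79 = 0.6797; cost = 15.6%.
Private placement notes: weight = 2.87/21.79 = 0.1317; after-tax cost = 4.4% × (1 − 29.7%) = 3.0932%.
Mortgage bonds: weight = 2.84/21.79 = 0.1303; after-tax cost = 5.82% × (1 − 29.7%) = 4.0915%.
Debentures: weight = 1.27/21.79 = 0.0583; after-tax cost = 3.1% × (1 − 29.7%) = 2.1793%.
WACC = 0.6797 × 15.6000% + 0.1317 × 3.0932% + 0.1303 × 4.0915% + 0.0583 × 2.1793% = 11.6705%.

11.67%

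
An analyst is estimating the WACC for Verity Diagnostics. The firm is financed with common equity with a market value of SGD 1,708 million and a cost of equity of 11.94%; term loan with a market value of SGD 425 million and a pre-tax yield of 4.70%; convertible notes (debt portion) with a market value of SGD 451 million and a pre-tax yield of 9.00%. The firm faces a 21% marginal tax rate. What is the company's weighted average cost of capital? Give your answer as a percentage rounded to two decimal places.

9.74%

Total capital V = 1708 + 425 + 451 = 2584.
Equity: weight = 1708/2584 = 0.6610; cost = 11.94%.
Term loan: weight = 425/2584 = 0.1645; after-tax cost = 4.7% × (1 − 21%) = 3.7130%.
Convertible notes (debt portion): weight = 451/2584 = 0.1745; after-tax cost = 9% × (1 − 21%) = 7.1100%.
WACC = 0.6610 × 11.9400% + 0.1645 × 3.7130% + 0.1745 × 7.1100% = 9.7439%.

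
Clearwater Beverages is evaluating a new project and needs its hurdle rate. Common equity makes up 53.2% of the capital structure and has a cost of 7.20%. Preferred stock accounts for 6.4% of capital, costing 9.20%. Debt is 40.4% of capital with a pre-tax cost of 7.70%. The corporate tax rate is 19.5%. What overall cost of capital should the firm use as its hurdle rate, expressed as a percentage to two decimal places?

6.92%

After-tax cost of debt = 7.7% × (1 − 19.5%) = 6.1985%.
WACC = 0.532 × 7.2000% + 0.064 × 9.2000% + 0.404 × 6.1985% = 6.9234%.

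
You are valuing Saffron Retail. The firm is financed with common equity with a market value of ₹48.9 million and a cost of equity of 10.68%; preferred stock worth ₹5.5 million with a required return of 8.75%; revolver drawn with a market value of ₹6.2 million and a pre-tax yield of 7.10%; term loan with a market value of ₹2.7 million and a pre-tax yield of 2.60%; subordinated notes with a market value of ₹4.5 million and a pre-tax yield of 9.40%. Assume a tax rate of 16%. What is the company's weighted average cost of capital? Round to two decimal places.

Total capital V = 48.9 + 5.5 + 6.2 + 2.7 + 4.5 = 67.8.
Equity: weight = 48.9/67.8 = 0.7212; cost = 10.68%.
Preferred: weight = 5.5/67.8 = 0.0811; cost = 8.75%.
Revolver drawn: weight = 6.2/67.8 = 0.0914; after-tax cost = 7.1% × (1 − 16%) = 5.9640%.
Term loan: weight = 2.7/67.8 = 0.0398; after-tax cost = 2.6% × (1 − 16%) = 2.1840%.
Subordinated notes: weight = 4.5/67.8 = 0.0664; after-tax cost = 9.4% × (1 − 16%) = 7.8960%.
WACC = 0.7212 × 10.6800% + 0.0811 × 8.7500% + 0.0914 × 5.9640% + 0.0398 × 2.1840% + 0.0664 × 7.8960% = 9.5691%.

9.57%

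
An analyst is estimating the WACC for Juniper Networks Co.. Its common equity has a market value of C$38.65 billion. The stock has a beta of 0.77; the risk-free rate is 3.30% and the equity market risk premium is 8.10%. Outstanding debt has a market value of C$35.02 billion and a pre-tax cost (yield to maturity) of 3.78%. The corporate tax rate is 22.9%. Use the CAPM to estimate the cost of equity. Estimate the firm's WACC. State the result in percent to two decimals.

Cost of equity via CAPM: Re = 3.3% + 0.77 × 8.1% = 9.5370%.
Total capital V = 38.65 + 35.02 = 73.67.
Equity: weight = 38.65/73.67 = 0.5246; cost = 9.537%.
Debt: weight = 35.02/73.67 = 0.4754; after-tax cost = 3.78% × (1 − 22.9%) = 2.9144%.
WACC = 0.5246 × 9.5370% + 0.4754 × 2.9144% = 6.3889%.

6.39%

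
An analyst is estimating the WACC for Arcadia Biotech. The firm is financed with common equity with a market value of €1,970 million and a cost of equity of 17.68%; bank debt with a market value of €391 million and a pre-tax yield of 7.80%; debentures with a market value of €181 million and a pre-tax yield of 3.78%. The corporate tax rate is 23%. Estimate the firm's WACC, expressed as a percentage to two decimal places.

Total capital V = 1970 + 391 + 181 = 2542.
Equity: weight = 1970/2542 = 0.7750; cost = 17.68%.
Bank debt: weight = 391/2542 = 0.1538; after-tax cost = 7.8% × (1 − 23%) = 6.0060%.
Debentures: weight = 181/2542 = 0.0712; after-tax cost = 3.78% × (1 − 23%) = 2.9106%.
WACC = 0.7750 × 17.6800% + 0.1538 × 6.0060% + 0.0712 × 2.9106% = 14.8327%.

14.83%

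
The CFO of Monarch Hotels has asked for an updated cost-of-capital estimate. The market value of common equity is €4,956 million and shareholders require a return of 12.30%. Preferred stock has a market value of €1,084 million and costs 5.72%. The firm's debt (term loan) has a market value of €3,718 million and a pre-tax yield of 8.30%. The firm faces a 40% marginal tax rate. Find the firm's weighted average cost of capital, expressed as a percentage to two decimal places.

Total capital V = 4956 + 1084 + 3718 = 9758.
Equity: weight = 4956/9758 = 0.5079; cost = 12.3%.
Preferred: weight = 1084/9758 = 0.1111; cost = 5.72%.
Term loan: weight = 3718/9758 = 0.3810; after-tax cost = 8.3% × (1 − 40%) = 4.9800%.
WACC = 0.5079 × 12.3000% + 0.1111 × 5.7200% + 0.3810 × 4.9800% = 8.7800%.

8.78%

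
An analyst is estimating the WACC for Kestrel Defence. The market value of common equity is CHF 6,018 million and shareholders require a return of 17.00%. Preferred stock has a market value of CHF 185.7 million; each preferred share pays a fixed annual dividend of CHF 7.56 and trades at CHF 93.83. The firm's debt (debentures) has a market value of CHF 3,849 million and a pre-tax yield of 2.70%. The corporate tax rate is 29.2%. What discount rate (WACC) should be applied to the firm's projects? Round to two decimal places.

Cost of preferred: Rp = 7.56 / 93.83 = 8.0571%.
Total capital V = 6018 + 185.7 + 3849 = 10052.7.
Equity: weight = 6018/10052.7 = 0.5986; cost = 17%.
Preferred: weight = 185.7/10052.7 = 0.0185; cost = 8.0571%.
Debentures: weight = 3849/10052.7 = 0.3829; after-tax cost = 2.7% × (1 − 29.2%) = 1.9116%.
WACC = 0.5986 × 17.0000% + 0.0185 × 8.0571% + 0.3829 × 1.9116% = 11.0577%.

11.06%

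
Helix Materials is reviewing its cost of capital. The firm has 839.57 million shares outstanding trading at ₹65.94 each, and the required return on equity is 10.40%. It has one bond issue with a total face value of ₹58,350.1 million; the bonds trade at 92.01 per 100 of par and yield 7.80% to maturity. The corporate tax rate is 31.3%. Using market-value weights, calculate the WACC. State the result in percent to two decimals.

7.92%

Market value of equity E = 65.94 × 839.57m = 55361.2458m. Market value of debt D = 58350.1m × 92.01/100 = 53687.92701m.
Total capital V = 55361.2458 + 53687.92701 = 109049.17281.
Equity: weight = 55361.2458/109049.17281 = 0.5077; cost = 10.4%.
Bonds outstanding: weight = 53687.92701/109049.17281 = 0.4923; after-tax cost = 7.8% × (1 − 31.3%) = 5.3586%.
WACC = 0.5077 × 10.4000% + 0.4923 × 5.3586% = 7.9180%.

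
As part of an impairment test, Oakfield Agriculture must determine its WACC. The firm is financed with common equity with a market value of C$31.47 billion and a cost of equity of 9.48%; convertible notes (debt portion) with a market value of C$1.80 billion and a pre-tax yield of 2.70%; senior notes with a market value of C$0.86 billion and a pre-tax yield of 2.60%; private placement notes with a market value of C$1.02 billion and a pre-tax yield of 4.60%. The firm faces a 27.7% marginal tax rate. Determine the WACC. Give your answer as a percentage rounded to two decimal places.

Total capital V = 31.47 + 1.8 + 0.86 + 1.02 = 35.15.
Equity: weight = 31.47/35.15 = 0.8953; cost = 9.48%.
Convertible notes (debt portion): weight = 1.8/35.15 = 0.0512; after-tax cost = 2.7% × (1 − 27.7%) = 1.9521%.
Senior notes: weight = 0.86/35.15 = 0.0245; after-tax cost = 2.6% × (1 − 27.7%) = 1.8798%.
Private placement notes: weight = 1.02/35.15 = 0.0290; after-tax cost = 4.6% × (1 − 27.7%) = 3.3258%.
WACC = 0.8953 × 9.4800% + 0.0512 × 1.9521% + 0.0245 × 1.8798% + 0.0290 × 3.3258% = 8.7300%.

8.73%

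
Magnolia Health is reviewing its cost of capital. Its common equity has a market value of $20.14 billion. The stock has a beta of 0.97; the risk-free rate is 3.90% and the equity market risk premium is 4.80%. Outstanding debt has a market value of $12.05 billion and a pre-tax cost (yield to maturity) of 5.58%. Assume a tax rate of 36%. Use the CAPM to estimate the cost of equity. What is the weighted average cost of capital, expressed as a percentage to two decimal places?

Cost of equity via CAPM: Re = 3.9% + 0.97 × 4.8% = 8.5560%.
Total capital V = 20.14 + 12.05 = 32.19.
Equity: weight = 20.14/32.19 = 0.6257; cost = 8.556%.
Debt: weight = 12.05/32.19 = 0.3743; after-tax cost = 5.58% × (1 − 36%) = 3.5712%.
WACC = 0.6257 × 8.5560% + 0.3743 × 3.5712% = 6.6900%.

6.69%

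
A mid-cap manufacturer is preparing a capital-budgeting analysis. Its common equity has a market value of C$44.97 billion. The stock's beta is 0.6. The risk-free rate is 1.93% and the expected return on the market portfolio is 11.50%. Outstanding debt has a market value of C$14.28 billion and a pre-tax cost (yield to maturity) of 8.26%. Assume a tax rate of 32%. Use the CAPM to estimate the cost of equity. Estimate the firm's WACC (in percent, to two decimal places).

7.18%

Market risk premium = 11.5% − 1.93% = 9.57%.
Cost of equity via CAPM: Re = 1.93% + 0.6 × 9.57% = 7.6720%.
Total capital V = 44.97 + 14.28 = 59.25.
Equity: weight = 44.97/59.25 = 0.7590; cost = 7.672%.
Debt: weight = 14.28/59.25 = 0.2410; after-tax cost = 8.26% × (1 − 32%) = 5.6168%.
WACC = 0.7590 × 7.6720% + 0.2410 × 5.6168% = 7.1767%.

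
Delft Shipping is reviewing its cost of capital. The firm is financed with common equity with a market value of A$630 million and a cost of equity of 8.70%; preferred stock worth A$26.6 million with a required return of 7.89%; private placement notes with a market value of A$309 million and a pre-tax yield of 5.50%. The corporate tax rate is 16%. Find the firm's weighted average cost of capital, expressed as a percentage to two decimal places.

Total capital V = 630 + 26.6 + 309 = 965.6.
Equity: weight = 630/965.6 = 0.6524; cost = 8.7%.
Preferred: weight = 26.6/965.6 = 0.0275; cost = 7.89%.
Private placement notes: weight = 309/965.6 = 0.3200; after-tax cost = 5.5% × (1 − 16%) = 4.6200%.
WACC = 0.6524 × 8.7000% + 0.0275 × 7.8900% + 0.3200 × 4.6200% = 7.3721%.

7.37%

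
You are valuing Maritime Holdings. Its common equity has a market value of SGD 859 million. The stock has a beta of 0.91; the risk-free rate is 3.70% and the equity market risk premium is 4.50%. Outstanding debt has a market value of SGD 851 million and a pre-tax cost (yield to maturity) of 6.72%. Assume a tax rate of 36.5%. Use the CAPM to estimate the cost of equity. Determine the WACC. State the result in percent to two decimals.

6.04%

Cost of equity via CAPM: Re = 3.7% + 0.91 × 4.5% = 7.7950%.
Total capital V = 859 + 851 = 1710.
Equity: weight = 859/1710 = 0.5023; cost = 7.795%.
Debt: weight = 851/1710 = 0.4977; after-tax cost = 6.72% × (1 − 36.5%) = 4.2672%.
WACC = 0.5023 × 7.7950% + 0.4977 × 4.2672% = 6.0394%.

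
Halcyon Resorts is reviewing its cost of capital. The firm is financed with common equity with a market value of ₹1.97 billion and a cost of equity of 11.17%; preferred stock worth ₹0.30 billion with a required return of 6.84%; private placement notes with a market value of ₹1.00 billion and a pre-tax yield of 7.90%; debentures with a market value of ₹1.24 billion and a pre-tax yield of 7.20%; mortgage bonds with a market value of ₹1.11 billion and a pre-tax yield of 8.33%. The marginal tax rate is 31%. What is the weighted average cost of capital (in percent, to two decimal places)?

Total capital V = 1.97 + 0.3 + 1 + 1.24 + 1.11 = 5.62.
Equity: weight = 1.97/5.62 = 0.3505; cost = 11.17%.
Preferred: weight = 0.3/5.62 = 0.0534; cost = 6.84%.
Private placement notes: weight = 1/5.62 = 0.1779; after-tax cost = 7.9% × (1 − 31%) = 5.4510%.
Debentures: weight = 1.24/5.62 = 0.2206; after-tax cost = 7.2% × (1 − 31%) = 4.9680%.
Mortgage bonds: weight = 1.11/5.62 = 0.1975; after-tax cost = 8.33% × (1 − 31%) = 5.7477%.
WACC = 0.3505 × 11.1700% + 0.0534 × 6.8400% + 0.1779 × 5.4510% + 0.2206 × 4.9680% + 0.1975 × 5.7477% = 7.4819%.

7.48%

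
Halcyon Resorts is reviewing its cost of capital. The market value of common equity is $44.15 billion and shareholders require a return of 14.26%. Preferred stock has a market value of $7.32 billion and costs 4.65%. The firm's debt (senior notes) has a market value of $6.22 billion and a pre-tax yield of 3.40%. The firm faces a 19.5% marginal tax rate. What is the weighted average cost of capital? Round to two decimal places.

11.80%

Total capital V = 44.15 + 7.32 + 6.22 = 57.69.
Equity: weight = 44.15/57.69 = 0.7653; cost = 14.26%.
Preferred: weight = 7.32/57.69 = 0.1269; cost = 4.65%.
Senior notes: weight = 6.22/57.69 = 0.1078; after-tax cost = 3.4% × (1 − 19.5%) = 2.7370%.
WACC = 0.7653 × 14.2600% + 0.1269 × 4.6500% + 0.1078 × 2.7370% = 11.7983%.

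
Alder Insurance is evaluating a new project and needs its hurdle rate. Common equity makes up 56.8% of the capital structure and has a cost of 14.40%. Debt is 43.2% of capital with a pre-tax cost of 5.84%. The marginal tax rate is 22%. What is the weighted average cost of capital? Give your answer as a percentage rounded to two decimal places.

10.15%

After-tax cost of debt = 5.84% × (1 − 22%) = 4.5552%.
WACC = 0.568 × 14.4000% + 0.432 × 4.5552% = 10.1470%.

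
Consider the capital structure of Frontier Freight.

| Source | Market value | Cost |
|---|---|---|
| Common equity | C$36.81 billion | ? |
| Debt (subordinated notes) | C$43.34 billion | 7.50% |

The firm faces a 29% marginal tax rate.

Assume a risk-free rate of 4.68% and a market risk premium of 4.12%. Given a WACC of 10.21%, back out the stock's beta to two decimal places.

2.74

Total capital V = 36.81 + 43.34 = 80.15.
Equity weight = 36.81/80.15 = 0.4593.
Subordinated notes weight = 43.34/80.15 = 0.5407.
Debt contribution = 0.5407 × 7.5% × (1 − 29%) = 2.8794%.
Required equity contribution = 10.21% − 2.8794% = 7.3306%  ⇒  Re = 15.9616%.
CAPM: 15.9616% = 4.68% + β × 4.12%  ⇒  β = 2.7382.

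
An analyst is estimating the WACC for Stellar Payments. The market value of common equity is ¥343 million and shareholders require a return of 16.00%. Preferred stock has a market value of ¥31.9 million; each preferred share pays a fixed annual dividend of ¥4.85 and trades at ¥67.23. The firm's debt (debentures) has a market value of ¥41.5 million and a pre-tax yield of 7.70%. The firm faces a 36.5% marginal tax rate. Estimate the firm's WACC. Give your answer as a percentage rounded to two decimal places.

14.22%

Cost of preferred: Rp = 4.85 / 67.23 = 7.2140%.
Total capital V = 343 + 31.9 + 41.5 = 416.4.
Equity: weight = 343/416.4 = 0.8237; cost = 16%.
Preferred: weight = 31.9/416.4 = 0.0766; cost = 7.214%.
Debentures: weight = 41.5/416.4 = 0.0997; after-tax cost = 7.7% × (1 − 36.5%) = 4.8895%.
WACC = 0.8237 × 16.0000% + 0.0766 × 7.2140% + 0.0997 × 4.8895% = 14.2196%.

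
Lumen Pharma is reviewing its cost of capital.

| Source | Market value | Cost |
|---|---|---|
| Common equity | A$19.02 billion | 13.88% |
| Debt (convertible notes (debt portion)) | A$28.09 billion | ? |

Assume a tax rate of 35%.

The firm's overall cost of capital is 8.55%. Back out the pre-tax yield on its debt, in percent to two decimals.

Total capital V = 19.02 + 28.09 = 47.11.
Equity weight = 19.02/47.11 = 0.4037.
Convertible notes (debt portion) weight = 28.09/47.11 = 0.5963.
Equity contribution = 0.4037 × 13.88% = 5.6039%.
Remaining for debt = 8.55% − 5.6039% = 2.9461%.
Rd × (1 − 35%) × 0.5963 = 2.9461%  ⇒  Rd = 7.6015%.

7.60%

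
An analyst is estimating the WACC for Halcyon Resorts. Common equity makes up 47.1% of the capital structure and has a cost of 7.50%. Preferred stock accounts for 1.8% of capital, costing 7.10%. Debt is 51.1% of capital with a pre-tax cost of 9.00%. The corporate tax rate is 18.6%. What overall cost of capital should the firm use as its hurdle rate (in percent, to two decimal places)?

7.40%

After-tax cost of debt = 9% × (1 − 18.6%) = 7.3260%.
WACC = 0.471 × 7.5000% + 0.018 × 7.1000% + 0.511 × 7.3260% = 7.4039%.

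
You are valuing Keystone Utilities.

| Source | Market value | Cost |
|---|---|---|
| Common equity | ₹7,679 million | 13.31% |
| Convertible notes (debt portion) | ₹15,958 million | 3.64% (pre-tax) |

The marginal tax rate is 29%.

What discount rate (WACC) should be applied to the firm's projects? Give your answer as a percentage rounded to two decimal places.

Total capital V = 7679 + 15958 = 23637.
Equity: weight = 7679/23637 = 0.3249; cost = 13.31%.
Convertible notes (debt portion): weight = 15958/23637 = 0.6751; after-tax cost = 3.64% × (1 − 29%) = 2.5844%.
WACC = 0.3249 × 13.3100% + 0.6751 × 2.5844% = 6.0688%.

6.07%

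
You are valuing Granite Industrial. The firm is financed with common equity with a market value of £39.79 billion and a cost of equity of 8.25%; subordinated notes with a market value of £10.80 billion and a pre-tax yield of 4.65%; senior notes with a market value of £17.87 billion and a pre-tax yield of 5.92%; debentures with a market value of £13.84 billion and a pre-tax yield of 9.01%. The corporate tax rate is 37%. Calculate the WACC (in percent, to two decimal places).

Total capital V = 39.79 + 10.8 + 17.87 + 13.84 = 82.3.
Equity: weight = 39.79/82.3 = 0.4835; cost = 8.25%.
Subordinated notes: weight = 10.8/82.3 = 0.1312; after-tax cost = 4.65% × (1 − 37%) = 2.9295%.
Senior notes: weight = 17.87/82.3 = 0.2171; after-tax cost = 5.92% × (1 − 37%) = 3.7296%.
Debentures: weight = 13.84/82.3 = 0.1682; after-tax cost = 9.01% × (1 − 37%) = 5.6763%.
WACC = 0.4835 × 8.2500% + 0.1312 × 2.9295% + 0.2171 × 3.7296% + 0.1682 × 5.6763% = 6.1375%.

6.14%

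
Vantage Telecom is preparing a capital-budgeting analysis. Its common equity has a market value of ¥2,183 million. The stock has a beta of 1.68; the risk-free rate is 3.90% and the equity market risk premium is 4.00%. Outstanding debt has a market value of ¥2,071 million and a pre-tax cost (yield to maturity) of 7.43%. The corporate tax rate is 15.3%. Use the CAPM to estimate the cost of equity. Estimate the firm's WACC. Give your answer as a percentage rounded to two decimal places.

8.51%

Cost of equity via CAPM: Re = 3.9% + 1.68 × 4.0% = 10.6200%.
Total capital V = 2183 + 2071 = 4254.
Equity: weight = 2183/4254 = 0.5132; cost = 10.62%.
Debt: weight = 2071/4254 = 0.4868; after-tax cost = 7.43% × (1 − 15.3%) = 6.2932%.
WACC = 0.5132 × 10.6200% + 0.4868 × 6.2932% = 8.5136%.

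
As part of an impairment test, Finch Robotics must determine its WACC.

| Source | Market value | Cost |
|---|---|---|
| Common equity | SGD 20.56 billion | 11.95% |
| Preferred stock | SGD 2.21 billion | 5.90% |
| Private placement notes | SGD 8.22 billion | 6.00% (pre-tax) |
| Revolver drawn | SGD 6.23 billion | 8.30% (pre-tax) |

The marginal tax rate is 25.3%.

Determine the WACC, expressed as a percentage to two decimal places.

Total capital V = 20.56 + 2.21 + 8.22 + 6.23 = 37.22.
Equity: weight = 20.56/37.22 = 0.5524; cost = 11.95%.
Preferred: weight = 2.21/37.22 = 0.0594; cost = 5.9%.
Private placement notes: weight = 8.22/37.22 = 0.2208; after-tax cost = 6% × (1 − 25.3%) = 4.4820%.
Revolver drawn: weight = 6.23/37.22 = 0.1674; after-tax cost = 8.3% × (1 − 25.3%) = 6.2001%.
WACC = 0.5524 × 11.9500% + 0.0594 × 5.9000% + 0.2208 × 4.4820% + 0.1674 × 6.2001% = 8.9790%.

8.98%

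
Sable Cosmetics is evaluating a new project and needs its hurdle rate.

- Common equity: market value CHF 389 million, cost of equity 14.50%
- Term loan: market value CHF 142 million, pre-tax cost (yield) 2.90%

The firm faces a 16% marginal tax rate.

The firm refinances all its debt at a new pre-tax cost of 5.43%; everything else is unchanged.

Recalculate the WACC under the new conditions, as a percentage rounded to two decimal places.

After the change:
Total capital V = 389 + 142 = 531.
Equity: weight = 389/531 = 0.7326; cost = 14.5%.
Term loan: weight = 142/531 = 0.2674; after-tax cost = 5.43% × (1 − 16%) = 4.5612%.
WACC = 0.7326 × 14.5000% + 0.2674 × 4.5612% = 11.8422%.

11.84%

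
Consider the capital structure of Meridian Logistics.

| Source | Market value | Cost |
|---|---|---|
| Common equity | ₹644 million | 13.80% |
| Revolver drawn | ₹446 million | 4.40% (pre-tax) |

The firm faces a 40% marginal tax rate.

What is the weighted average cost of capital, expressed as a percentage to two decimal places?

Total capital V = 644 + 446 = 1090.
Equity: weight = 644/1090 = 0.5908; cost = 13.8%.
Revolver drawn: weight = 446/1090 = 0.4092; after-tax cost = 4.4% × (1 − 40%) = 2.6400%.
WACC = 0.5908 × 13.8000% + 0.4092 × 2.6400% = 9.2336%.

9.23%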